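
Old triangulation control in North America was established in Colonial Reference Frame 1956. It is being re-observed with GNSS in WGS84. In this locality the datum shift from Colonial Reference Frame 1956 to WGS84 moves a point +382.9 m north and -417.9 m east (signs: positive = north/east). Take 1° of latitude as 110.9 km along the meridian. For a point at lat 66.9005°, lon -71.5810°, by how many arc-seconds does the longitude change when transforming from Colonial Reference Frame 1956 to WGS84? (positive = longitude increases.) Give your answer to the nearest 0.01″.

Δλ = -34.58″

At latitude 66.9005°, cos φ = 0.392329.
1° of longitude at this latitude = 110.9 × cos φ = 43.51 km, so Δλ = -417.9 / 43509.3 = -0.0096048° = -34.577″.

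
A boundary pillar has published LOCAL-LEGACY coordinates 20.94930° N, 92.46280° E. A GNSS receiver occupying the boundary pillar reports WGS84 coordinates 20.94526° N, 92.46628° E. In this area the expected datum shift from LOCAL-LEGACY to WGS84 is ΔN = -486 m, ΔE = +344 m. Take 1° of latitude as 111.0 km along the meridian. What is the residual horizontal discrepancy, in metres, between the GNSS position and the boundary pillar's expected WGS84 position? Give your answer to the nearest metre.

41 m

Observed coordinate differences: Δφ = -0.00404°, Δλ = +0.00348°.
Converting to metres (1° lat = 111000 m, cos φ = 0.933897): observed ΔN = -448.4 m, observed ΔE = 360.7 m.
Subtracting the expected shift leaves a residual of -448.4 − (-486) = 37.6 m north and 360.7 − (344) = 16.7 m east.
Residual distance = √(37.6² + 16.7²) = 41.1 m.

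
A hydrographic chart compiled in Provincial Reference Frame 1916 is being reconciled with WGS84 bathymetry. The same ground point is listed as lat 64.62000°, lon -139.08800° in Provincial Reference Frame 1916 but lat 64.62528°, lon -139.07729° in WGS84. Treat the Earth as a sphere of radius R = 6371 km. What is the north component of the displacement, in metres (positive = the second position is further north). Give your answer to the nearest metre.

Δφ = 64.62528° − 64.62000° = +0.00528°; Δλ = -139.07729° − -139.08800° = +0.01071°.
1° along a meridian = πR/180 = 111195 m.
ΔN = Δφ × 111195 = 587.1 m; ΔE = Δλ × 111195 × cos(64.62000°) = +0.01071 × 111195 × 0.428620 = 510.4 m.

ΔN = 587 m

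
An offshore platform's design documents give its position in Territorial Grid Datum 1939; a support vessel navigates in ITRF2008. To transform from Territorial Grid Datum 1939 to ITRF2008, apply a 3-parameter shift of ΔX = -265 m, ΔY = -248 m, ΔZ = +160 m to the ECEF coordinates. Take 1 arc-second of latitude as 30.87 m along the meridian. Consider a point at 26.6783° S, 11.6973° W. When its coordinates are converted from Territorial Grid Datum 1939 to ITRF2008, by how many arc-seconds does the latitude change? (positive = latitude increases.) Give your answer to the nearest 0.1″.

sin φ = -0.448981, cos φ = 0.893541, sin λ = -0.202741, cos λ = 0.979232.
North component: ΔN = −sin φ cos λ·ΔX − sin φ sin λ·ΔY + cos φ·ΔZ = −(-0.448981)(0.979232)(-265) − (-0.448981)(-0.202741)(-248) + (0.893541)(160) = 49.03 m.
1° of latitude spans 3600 × 30.87 = 111132 m, so Δφ = 49.03 / 111132 × 3600 = 1.588″.

Δφ = 1.6″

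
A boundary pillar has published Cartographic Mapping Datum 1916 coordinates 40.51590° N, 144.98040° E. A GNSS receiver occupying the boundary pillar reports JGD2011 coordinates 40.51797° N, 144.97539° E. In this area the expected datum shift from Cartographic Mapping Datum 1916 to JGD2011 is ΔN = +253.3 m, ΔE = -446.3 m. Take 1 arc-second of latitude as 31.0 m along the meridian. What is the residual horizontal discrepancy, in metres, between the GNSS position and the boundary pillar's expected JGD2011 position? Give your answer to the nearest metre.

Observed coordinate differences: Δφ = +0.00207°, Δλ = -0.00501°.
Converting to metres (1° lat = 111600 m, cos φ = 0.760226): observed ΔN = 231.0 m, observed ΔE = -425.1 m.
Subtracting the expected shift leaves a residual of 231.0 − (253.3) = -22.3 m north and -425.1 − (-446.3) = 21.2 m east.
Residual distance = √((-22.3)² + 21.2²) = 30.8 m.

31 m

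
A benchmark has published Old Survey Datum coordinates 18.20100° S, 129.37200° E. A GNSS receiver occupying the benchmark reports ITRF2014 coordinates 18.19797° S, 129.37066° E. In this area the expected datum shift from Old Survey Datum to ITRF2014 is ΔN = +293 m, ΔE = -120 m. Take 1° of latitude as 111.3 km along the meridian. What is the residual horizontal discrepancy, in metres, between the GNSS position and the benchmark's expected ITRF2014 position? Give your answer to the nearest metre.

Observed coordinate differences: Δφ = +0.00303°, Δλ = -0.00134°.
Converting to metres (1° lat = 111300 m, cos φ = 0.949967): observed ΔN = 337.2 m, observed ΔE = -141.7 m.
Subtracting the expected shift leaves a residual of 337.2 − (293) = 44.2 m north and -141.7 − (-120) = -21.7 m east.
Residual distance = √(44.2² + (-21.7)²) = 49.3 m.

49 m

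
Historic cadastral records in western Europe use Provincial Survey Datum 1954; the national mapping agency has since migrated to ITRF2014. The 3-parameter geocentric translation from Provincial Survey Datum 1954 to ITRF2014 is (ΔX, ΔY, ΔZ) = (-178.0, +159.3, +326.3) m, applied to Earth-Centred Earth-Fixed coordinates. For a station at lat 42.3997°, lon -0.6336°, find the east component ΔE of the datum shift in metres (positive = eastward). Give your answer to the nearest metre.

The local east axis at (φ, λ) is (−sin λ, cos λ, 0), so ΔE = −sin(-0.6336°)·(-178.0) + cos(-0.6336°)·159.3 = 157.32 m.

ΔE = 157 m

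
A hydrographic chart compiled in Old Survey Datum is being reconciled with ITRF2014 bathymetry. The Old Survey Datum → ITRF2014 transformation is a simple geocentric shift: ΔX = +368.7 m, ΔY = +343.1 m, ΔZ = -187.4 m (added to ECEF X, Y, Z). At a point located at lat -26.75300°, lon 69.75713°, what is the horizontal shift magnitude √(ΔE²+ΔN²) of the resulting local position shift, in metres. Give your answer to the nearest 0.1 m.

The local east axis at (φ, λ) is (−sin λ, cos λ, 0), so ΔE = −sin(69.75713°)·368.7 + cos(69.75713°)·343.1 = -227.21 m.
The local north axis is (−sin φ cos λ, −sin φ sin λ, cos φ), giving ΔN = 57.425 + 144.905 − 167.340 = 34.99 m.
Horizontal magnitude = √(ΔE² + ΔN²) = √((-227.21)² + 34.99²) = 229.89 m.

229.9 m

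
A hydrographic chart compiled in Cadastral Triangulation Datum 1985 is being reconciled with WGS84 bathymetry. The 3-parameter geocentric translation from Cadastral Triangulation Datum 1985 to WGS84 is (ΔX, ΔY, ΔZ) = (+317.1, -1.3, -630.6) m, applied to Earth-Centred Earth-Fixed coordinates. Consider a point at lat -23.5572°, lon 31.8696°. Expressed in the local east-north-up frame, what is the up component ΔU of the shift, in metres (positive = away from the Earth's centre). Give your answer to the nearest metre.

At φ = -23.5572°, λ = 31.8696°: sin φ = -0.399664, cos φ = 0.916662, sin λ = 0.527988, cos λ = 0.849252.
ΔU = cos φ cos λ·ΔX + cos φ sin λ·ΔY + sin φ·ΔZ = (0.916662)(0.849252)(317.1) + (0.916662)(0.527988)(-1.3) + (-0.399664)(-630.6) = 498.25 m.

ΔU = 498 m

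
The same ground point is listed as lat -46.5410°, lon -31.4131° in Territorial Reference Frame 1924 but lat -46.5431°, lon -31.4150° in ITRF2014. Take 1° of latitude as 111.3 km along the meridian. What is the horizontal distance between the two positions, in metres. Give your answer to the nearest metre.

Δφ = -46.5431° − -46.5410° = -0.0021°; Δλ = -31.4150° − -31.4131° = -0.0019°.
ΔN = Δφ × 111300 = -233.7 m; ΔE = Δλ × 111300 × cos(-46.5410°) = -0.0019 × 111300 × 0.687835 = -145.5 m.
Distance = √(ΔE² + ΔN²) = √((-145.5)² + (-233.7)²) = 275.3 m.

275 m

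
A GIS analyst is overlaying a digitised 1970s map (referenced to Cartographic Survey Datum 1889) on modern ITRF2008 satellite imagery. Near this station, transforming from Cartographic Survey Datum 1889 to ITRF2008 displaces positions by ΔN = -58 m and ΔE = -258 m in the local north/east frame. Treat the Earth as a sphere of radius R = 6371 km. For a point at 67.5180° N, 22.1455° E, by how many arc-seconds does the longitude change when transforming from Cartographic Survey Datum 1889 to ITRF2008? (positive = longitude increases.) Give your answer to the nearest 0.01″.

Δλ = -21.84″

At latitude 67.5180°, cos φ = 0.382393.
One radian of longitude at latitude φ spans R cos φ, so Δλ = ΔE / (R cos φ) = -258.0 / (6371000 × 0.382393) = -1.0590e-04 rad = -21.844″.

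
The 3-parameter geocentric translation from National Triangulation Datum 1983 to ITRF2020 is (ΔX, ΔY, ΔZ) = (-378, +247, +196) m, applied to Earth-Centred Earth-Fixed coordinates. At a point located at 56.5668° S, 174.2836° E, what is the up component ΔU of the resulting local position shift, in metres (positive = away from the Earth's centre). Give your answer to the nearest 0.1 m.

ΔU = 57.2 m

The local up (radial) axis is (cos φ cos λ, cos φ sin λ, sin φ), giving ΔU = 207.229 + 13.555 − 163.568 = 57.22 m.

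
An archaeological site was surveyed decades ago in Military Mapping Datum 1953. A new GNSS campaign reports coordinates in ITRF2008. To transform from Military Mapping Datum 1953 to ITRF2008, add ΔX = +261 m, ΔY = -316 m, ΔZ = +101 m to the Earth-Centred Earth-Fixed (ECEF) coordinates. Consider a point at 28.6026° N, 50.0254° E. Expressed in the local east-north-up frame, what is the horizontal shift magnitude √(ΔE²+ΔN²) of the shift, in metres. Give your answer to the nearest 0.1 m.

At φ = 28.6026°, λ = 50.0254°: sin φ = 0.478732, cos φ = 0.877961, sin λ = 0.766329, cos λ = 0.642448.
ΔE = −sin λ·ΔX + cos λ·ΔY = −(0.766329)·(261) + (0.642448)·(-316) = -403.03 m.
ΔN = −sin φ cos λ·ΔX − sin φ sin λ·ΔY + cos φ·ΔZ = −(0.478732)(0.642448)(261) − (0.478732)(0.766329)(-316) + (0.877961)(101) = 124.33 m.
Horizontal magnitude = √(ΔE² + ΔN²) = √((-403.03)² + 124.33²) = 421.77 m.

421.8 m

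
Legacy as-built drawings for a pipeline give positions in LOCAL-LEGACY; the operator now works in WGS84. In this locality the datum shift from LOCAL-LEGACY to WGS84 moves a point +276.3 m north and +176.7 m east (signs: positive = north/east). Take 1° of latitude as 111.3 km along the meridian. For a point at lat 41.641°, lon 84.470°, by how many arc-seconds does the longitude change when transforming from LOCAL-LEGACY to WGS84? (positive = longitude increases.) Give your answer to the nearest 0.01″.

Δλ = 7.65″

At latitude 41.641°, cos φ = 0.747323.
1° of longitude at this latitude = 111.3 × cos φ = 83.18 km, so Δλ = 176.7 / 83177.0 = 0.0021244° = 7.648″.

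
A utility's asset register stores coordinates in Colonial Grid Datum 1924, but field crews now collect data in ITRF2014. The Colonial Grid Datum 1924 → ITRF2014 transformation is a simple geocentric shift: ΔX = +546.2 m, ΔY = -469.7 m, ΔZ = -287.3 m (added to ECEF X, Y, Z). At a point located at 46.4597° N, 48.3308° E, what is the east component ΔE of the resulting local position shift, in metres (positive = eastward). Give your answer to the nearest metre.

The local east axis at (φ, λ) is (−sin λ, cos λ, 0), so ΔE = −sin(48.3308°)·546.2 + cos(48.3308°)·(-469.7) = -720.28 m.

ΔE = -720 m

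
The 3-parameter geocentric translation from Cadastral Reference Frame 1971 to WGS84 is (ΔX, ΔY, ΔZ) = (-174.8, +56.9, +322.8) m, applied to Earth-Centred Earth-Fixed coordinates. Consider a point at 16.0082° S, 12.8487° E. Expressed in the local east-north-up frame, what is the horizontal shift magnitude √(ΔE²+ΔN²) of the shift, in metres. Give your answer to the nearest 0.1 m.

283.0 m

At φ = -16.0082°, λ = 12.8487°: sin φ = -0.275775, cos φ = 0.961222, sin λ = 0.222377, cos λ = 0.974961.
ΔE = −sin λ·ΔX + cos λ·ΔY = −(0.222377)·(-174.8) + (0.974961)·(56.9) = 94.35 m.
ΔN = −sin φ cos λ·ΔX − sin φ sin λ·ΔY + cos φ·ΔZ = −(-0.275775)(0.974961)(-174.8) − (-0.275775)(0.222377)(56.9) + (0.961222)(322.8) = 266.77 m.
Horizontal magnitude = √(ΔE² + ΔN²) = √(94.35² + 266.77²) = 282.97 m.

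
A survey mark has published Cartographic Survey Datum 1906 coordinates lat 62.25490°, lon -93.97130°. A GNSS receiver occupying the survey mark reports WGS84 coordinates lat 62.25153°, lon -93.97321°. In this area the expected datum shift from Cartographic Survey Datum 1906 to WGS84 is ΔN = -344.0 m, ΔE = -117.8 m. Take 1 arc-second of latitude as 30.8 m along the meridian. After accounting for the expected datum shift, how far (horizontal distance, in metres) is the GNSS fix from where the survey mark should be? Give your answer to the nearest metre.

Observed coordinate differences: Δφ = -0.00337°, Δλ = -0.00191°.
Converting to metres (1° lat = 110880 m, cos φ = 0.465539): observed ΔN = -373.7 m, observed ΔE = -98.6 m.
Subtracting the expected shift leaves a residual of -373.7 − (-344.0) = -29.7 m north and -98.6 − (-117.8) = 19.2 m east.
Residual distance = √((-29.7)² + 19.2²) = 35.3 m.

35 m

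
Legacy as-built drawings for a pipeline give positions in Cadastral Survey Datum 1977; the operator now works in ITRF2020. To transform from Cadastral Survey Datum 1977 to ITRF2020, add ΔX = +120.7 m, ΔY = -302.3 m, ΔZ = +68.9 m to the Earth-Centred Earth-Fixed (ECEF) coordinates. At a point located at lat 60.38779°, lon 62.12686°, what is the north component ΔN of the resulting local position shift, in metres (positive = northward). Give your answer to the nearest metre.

ΔN = 217 m

The local north axis is (−sin φ cos λ, −sin φ sin λ, cos φ), giving ΔN = -49.059 + 232.326 + 34.045 = 217.31 m.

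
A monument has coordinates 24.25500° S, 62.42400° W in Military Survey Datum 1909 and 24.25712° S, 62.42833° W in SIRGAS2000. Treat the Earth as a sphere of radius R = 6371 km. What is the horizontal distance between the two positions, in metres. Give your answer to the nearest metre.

498 m

Δφ = -24.25712° − -24.25500° = -0.00212°; Δλ = -62.42833° − -62.42400° = -0.00433°.
1° along a meridian = πR/180 = 111195 m.
ΔN = Δφ × 111195 = -235.7 m; ΔE = Δλ × 111195 × cos(-24.25500°) = -0.00433 × 111195 × 0.911726 = -439.0 m.
Distance = √(ΔE² + ΔN²) = √((-439.0)² + (-235.7)²) = 498.3 m.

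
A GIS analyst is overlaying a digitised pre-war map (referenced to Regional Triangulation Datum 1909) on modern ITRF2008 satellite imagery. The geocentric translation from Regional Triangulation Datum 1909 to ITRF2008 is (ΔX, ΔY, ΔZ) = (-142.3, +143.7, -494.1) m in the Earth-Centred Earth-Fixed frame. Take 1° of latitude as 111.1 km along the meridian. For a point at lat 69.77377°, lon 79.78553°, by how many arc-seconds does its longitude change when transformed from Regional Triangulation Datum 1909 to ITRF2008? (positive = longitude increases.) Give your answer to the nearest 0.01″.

sin φ = 0.938335, cos φ = 0.345728, sin λ = 0.984151, cos λ = 0.177333.
East component: ΔE = −sin λ·ΔX + cos λ·ΔY = −(0.984151)(-142.3) + (0.177333)(143.7) = 165.53 m.
1° of latitude spans 111100 m; at latitude φ, 1° of longitude spans that × cos φ = 38410.4 m, so Δλ = 165.53 / 38410.4 × 3600 = 15.514″.

Δλ = 15.51″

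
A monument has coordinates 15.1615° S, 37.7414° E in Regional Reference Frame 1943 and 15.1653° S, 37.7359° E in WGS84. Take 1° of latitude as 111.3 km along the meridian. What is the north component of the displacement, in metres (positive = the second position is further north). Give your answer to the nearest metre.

ΔN = -423 m

Δφ = -15.1653° − -15.1615° = -0.0038°; Δλ = 37.7359° − 37.7414° = -0.0055°.
ΔN = Δφ × 111300 = -422.9 m; ΔE = Δλ × 111300 × cos(-15.1615°) = -0.0055 × 111300 × 0.965192 = -590.8 m.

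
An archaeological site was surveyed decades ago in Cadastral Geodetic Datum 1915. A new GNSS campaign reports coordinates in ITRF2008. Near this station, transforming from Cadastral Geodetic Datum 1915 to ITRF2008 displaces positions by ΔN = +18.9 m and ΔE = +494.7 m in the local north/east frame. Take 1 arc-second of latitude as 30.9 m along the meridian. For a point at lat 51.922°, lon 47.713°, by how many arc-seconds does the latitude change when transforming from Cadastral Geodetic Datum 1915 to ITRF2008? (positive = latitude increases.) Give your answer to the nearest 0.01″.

Δφ = 0.61″

1″ of latitude = 30.90 m, so Δφ = 18.9 / 30.90 = 0.612″.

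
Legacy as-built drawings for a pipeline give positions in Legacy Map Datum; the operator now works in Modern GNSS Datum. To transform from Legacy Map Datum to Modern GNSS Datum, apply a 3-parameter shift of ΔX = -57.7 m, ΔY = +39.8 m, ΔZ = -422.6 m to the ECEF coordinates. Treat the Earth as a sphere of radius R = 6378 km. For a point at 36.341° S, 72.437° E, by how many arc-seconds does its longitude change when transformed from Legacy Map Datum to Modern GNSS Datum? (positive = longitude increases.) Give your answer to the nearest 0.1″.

Δλ = 2.7″

sin φ = -0.592590, cos φ = 0.805504, sin λ = 0.953386, cos λ = 0.301754.
East component: ΔE = −sin λ·ΔX + cos λ·ΔY = −(0.953386)(-57.7) + (0.301754)(39.8) = 67.02 m.
1° of latitude spans πR/180 = 111317 m; at latitude φ, 1° of longitude spans that × cos φ = 89666.4 m, so Δλ = 67.02 / 89666.4 × 3600 = 2.691″.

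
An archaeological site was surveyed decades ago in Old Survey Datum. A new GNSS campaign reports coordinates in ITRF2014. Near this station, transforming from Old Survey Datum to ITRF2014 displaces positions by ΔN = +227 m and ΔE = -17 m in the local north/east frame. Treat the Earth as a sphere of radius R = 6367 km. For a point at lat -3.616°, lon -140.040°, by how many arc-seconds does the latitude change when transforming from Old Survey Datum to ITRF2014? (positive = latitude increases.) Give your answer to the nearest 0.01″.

Δφ = 7.35″

On a sphere of radius R, 1 rad of latitude = R, so Δφ = ΔN / R = 227.0 / 6367000 = 3.5653e-05 rad = 7.354″.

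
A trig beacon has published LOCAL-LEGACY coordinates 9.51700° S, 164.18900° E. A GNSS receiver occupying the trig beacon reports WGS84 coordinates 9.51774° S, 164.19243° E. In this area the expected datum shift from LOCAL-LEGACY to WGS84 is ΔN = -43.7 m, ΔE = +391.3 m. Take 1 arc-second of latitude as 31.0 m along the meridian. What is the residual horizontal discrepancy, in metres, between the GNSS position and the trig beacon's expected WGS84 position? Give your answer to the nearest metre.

41 m

Observed coordinate differences: Δφ = -0.00074°, Δλ = +0.00343°.
Converting to metres (1° lat = 111600 m, cos φ = 0.986237): observed ΔN = -82.6 m, observed ΔE = 377.5 m.
Subtracting the expected shift leaves a residual of -82.6 − (-43.7) = -38.9 m north and 377.5 − (391.3) = -13.8 m east.
Residual distance = √((-38.9)² + (-13.8)²) = 41.3 m.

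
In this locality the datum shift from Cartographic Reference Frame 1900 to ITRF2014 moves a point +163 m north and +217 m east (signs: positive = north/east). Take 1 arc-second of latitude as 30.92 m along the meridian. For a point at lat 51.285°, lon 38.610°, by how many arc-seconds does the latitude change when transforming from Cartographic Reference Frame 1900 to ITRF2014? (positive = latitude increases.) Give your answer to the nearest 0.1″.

Δφ = 5.3″

1″ of latitude = 30.92 m, so Δφ = 163.0 / 30.92 = 5.272″.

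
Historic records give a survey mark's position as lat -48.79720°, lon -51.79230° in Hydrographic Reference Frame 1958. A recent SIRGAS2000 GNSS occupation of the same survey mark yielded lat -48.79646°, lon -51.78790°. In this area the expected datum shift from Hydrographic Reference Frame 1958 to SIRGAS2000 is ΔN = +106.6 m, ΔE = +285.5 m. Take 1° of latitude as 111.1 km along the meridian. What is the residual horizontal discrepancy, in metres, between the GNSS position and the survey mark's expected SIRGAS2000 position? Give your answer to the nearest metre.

44 m

Observed coordinate differences: Δφ = +0.00074°, Δλ = +0.00440°.
Converting to metres (1° lat = 111100 m, cos φ = 0.658726): observed ΔN = 82.2 m, observed ΔE = 322.0 m.
Subtracting the expected shift leaves a residual of 82.2 − (106.6) = -24.4 m north and 322.0 − (285.5) = 36.5 m east.
Residual distance = √((-24.4)² + 36.5²) = 43.9 m.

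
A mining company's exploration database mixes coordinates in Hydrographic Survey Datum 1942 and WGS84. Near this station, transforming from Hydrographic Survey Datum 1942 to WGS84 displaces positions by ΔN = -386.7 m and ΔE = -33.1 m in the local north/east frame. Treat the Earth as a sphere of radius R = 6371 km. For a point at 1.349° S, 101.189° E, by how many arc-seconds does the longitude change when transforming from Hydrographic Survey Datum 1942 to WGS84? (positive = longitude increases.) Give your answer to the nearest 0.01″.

Δλ = -1.07″

At latitude -1.349°, cos φ = 0.999723.
One radian of longitude at latitude φ spans R cos φ, so Δλ = ΔE / (R cos φ) = -33.1 / (6371000 × 0.999723) = -5.1969e-06 rad = -1.072″.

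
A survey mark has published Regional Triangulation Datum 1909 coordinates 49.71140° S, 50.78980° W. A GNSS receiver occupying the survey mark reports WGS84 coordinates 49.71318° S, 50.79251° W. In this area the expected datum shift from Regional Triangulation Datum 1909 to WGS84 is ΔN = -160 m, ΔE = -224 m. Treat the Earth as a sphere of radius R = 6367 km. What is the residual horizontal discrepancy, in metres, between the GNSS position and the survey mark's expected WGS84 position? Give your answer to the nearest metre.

48 m

Observed coordinate differences: Δφ = -0.00178°, Δλ = -0.00271°.
Converting to metres (1° lat = 111125 m, cos φ = 0.646638): observed ΔN = -197.8 m, observed ΔE = -194.7 m.
Subtracting the expected shift leaves a residual of -197.8 − (-160) = -37.8 m north and -194.7 − (-224) = 29.3 m east.
Residual distance = √((-37.8)² + 29.3²) = 47.8 m.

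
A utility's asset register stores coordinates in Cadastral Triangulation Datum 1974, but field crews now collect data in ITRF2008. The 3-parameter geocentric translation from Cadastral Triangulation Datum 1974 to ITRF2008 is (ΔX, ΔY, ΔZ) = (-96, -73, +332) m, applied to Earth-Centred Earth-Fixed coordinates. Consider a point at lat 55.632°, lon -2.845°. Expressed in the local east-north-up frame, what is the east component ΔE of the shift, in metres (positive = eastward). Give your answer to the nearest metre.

The local east axis at (φ, λ) is (−sin λ, cos λ, 0), so ΔE = −sin(-2.845°)·(-96) + cos(-2.845°)·(-73) = -77.67 m.

ΔE = -78 m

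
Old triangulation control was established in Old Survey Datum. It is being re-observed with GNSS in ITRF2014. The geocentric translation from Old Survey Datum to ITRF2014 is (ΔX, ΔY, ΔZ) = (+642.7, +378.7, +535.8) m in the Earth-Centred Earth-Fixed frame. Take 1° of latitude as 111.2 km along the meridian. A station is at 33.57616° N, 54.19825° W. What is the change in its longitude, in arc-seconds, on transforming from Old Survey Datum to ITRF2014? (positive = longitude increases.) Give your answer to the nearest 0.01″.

sin φ = 0.553045, cos φ = 0.833151, sin λ = -0.811046, cos λ = 0.584982.
East component: ΔE = −sin λ·ΔX + cos λ·ΔY = −(-0.811046)(642.7) + (0.584982)(378.7) = 742.79 m.
1° of latitude spans 111200 m; at latitude φ, 1° of longitude spans that × cos φ = 92646.4 m, so Δλ = 742.79 / 92646.4 × 3600 = 28.863″.

Δλ = 28.86″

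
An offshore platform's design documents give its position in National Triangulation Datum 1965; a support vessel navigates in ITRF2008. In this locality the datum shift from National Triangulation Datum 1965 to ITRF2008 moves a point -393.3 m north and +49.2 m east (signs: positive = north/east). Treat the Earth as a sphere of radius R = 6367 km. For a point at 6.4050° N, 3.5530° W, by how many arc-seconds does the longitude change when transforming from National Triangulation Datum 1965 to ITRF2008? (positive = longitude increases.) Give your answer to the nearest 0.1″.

At latitude 6.4050°, cos φ = 0.993758.
One radian of longitude at latitude φ spans R cos φ, so Δλ = ΔE / (R cos φ) = 49.2 / (6367000 × 0.993758) = 7.7759e-06 rad = 1.604″.

Δλ = 1.6″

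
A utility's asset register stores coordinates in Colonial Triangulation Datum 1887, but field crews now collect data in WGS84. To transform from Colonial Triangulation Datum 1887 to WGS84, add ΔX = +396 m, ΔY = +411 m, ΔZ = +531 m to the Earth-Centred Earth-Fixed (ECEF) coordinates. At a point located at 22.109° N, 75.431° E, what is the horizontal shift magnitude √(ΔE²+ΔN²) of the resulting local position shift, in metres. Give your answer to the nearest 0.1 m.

At φ = 22.109°, λ = 75.431°: sin φ = 0.376370, cos φ = 0.926470, sin λ = 0.967845, cos λ = 0.251546.
ΔE = −sin λ·ΔX + cos λ·ΔY = −(0.967845)·(396) + (0.251546)·(411) = -279.88 m.
ΔN = −sin φ cos λ·ΔX − sin φ sin λ·ΔY + cos φ·ΔZ = −(0.376370)(0.251546)(396) − (0.376370)(0.967845)(411) + (0.926470)(531) = 304.75 m.
Horizontal magnitude = √(ΔE² + ΔN²) = √((-279.88)² + 304.75²) = 413.77 m.

413.8 m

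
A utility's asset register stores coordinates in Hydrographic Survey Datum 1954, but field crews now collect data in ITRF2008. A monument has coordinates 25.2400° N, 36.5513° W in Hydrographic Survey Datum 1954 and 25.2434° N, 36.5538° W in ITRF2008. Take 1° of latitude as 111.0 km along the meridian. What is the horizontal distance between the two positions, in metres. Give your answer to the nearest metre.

453 m

Δφ = 25.2434° − 25.2400° = +0.0034°; Δλ = -36.5538° − -36.5513° = -0.0025°.
ΔN = Δφ × 111000 = 377.4 m; ΔE = Δλ × 111000 × cos(25.2400°) = -0.0025 × 111000 × 0.904530 = -251.0 m.
Distance = √(ΔE² + ΔN²) = √((-251.0)² + 377.4²) = 453.2 m.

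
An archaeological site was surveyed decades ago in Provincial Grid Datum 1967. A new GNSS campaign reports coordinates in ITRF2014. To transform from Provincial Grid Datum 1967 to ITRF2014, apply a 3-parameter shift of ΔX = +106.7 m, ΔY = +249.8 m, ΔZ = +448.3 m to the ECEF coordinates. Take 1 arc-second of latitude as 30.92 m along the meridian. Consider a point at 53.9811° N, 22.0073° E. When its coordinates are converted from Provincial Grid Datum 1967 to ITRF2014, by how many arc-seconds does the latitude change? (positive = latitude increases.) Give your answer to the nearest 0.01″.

sin φ = 0.808823, cos φ = 0.588052, sin λ = 0.374725, cos λ = 0.927136.
North component: ΔN = −sin φ cos λ·ΔX − sin φ sin λ·ΔY + cos φ·ΔZ = −(0.808823)(0.927136)(106.7) − (0.808823)(0.374725)(249.8) + (0.588052)(448.3) = 107.90 m.
1° of latitude spans 3600 × 30.92 = 111312 m, so Δφ = 107.90 / 111312 × 3600 = 3.490″.

Δφ = 3.49″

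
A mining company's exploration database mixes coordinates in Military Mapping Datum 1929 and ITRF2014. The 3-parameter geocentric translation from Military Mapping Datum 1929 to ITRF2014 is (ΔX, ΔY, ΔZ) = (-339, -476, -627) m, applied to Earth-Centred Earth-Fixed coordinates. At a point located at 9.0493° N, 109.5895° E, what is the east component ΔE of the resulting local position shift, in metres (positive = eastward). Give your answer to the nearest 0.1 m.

ΔE = 479.0 m

The local east axis at (φ, λ) is (−sin λ, cos λ, 0), so ΔE = −sin(109.5895°)·(-339) + cos(109.5895°)·(-476) = 478.97 m.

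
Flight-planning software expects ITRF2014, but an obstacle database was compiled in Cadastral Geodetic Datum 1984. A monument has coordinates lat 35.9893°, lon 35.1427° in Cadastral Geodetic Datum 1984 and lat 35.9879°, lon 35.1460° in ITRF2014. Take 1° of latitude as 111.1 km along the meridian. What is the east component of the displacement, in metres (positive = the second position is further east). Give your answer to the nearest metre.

ΔE = 297 m

Δφ = 35.9879° − 35.9893° = -0.0014°; Δλ = 35.1460° − 35.1427° = +0.0033°.
ΔN = Δφ × 111100 = -155.5 m; ΔE = Δλ × 111100 × cos(35.9893°) = +0.0033 × 111100 × 0.809127 = 296.7 m.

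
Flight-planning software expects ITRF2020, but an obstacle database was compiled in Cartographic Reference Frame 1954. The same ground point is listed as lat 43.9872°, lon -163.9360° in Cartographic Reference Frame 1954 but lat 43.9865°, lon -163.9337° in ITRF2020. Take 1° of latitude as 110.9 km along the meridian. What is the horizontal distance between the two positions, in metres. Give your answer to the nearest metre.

Δφ = 43.9865° − 43.9872° = -0.0007°; Δλ = -163.9337° − -163.9360° = +0.0023°.
ΔN = Δφ × 110900 = -77.6 m; ΔE = Δλ × 110900 × cos(43.9872°) = +0.0023 × 110900 × 0.719495 = 183.5 m.
Distance = √(ΔE² + ΔN²) = √(183.5² + (-77.6)²) = 199.3 m.

199 m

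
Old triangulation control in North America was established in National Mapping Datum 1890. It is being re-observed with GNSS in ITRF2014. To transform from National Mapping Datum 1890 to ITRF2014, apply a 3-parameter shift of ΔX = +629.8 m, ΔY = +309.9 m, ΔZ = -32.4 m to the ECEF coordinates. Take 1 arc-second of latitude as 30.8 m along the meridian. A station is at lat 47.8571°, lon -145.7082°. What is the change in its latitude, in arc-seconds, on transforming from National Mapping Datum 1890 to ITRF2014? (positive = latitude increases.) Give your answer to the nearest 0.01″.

Δφ = 16.02″

sin φ = 0.741474, cos φ = 0.670982, sin λ = -0.563408, cos λ = -0.826179.
North component: ΔN = −sin φ cos λ·ΔX − sin φ sin λ·ΔY + cos φ·ΔZ = −(0.741474)(-0.826179)(629.8) − (0.741474)(-0.563408)(309.9) + (0.670982)(-32.4) = 493.53 m.
1° of latitude spans 3600 × 30.80 = 110880 m, so Δφ = 493.53 / 110880 × 3600 = 16.024″.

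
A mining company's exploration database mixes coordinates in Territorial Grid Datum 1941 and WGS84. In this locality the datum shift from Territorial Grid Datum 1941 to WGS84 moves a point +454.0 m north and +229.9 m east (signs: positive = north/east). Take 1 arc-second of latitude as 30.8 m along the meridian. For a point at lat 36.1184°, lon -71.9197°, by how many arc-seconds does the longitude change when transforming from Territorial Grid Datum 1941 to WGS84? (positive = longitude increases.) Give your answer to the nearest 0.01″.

Δλ = 9.24″

At latitude 36.1184°, cos φ = 0.807801.
1″ of longitude at this latitude = 30.80 × cos φ = 24.8803 m, so Δλ = 229.9 / 24.8803 = 9.240″.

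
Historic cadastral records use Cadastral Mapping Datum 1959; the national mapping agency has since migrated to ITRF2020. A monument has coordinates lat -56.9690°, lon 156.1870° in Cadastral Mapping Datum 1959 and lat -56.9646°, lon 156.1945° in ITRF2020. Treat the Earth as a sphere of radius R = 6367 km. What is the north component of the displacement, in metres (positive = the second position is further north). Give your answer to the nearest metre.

Δφ = -56.9646° − -56.9690° = +0.0044°; Δλ = 156.1945° − 156.1870° = +0.0075°.
1° along a meridian = πR/180 = 111125 m.
ΔN = Δφ × 111125 = 489.0 m; ΔE = Δλ × 111125 × cos(-56.9690°) = +0.0075 × 111125 × 0.545093 = 454.3 m.

ΔN = 489 m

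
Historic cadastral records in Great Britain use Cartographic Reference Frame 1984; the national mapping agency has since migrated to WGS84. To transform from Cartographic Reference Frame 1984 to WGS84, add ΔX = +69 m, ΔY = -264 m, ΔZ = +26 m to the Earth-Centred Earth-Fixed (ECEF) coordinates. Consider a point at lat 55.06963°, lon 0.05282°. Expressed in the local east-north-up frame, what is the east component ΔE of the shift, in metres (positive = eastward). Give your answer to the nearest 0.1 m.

ΔE = -264.1 m

At φ = 55.06963°, λ = 0.05282°: sin φ = 0.819848, cos φ = 0.572581, sin λ = 0.000922, cos λ = 1.000000.
ΔE = −sin λ·ΔX + cos λ·ΔY = −(0.000922)·(69) + (1.000000)·(-264) = -264.06 m.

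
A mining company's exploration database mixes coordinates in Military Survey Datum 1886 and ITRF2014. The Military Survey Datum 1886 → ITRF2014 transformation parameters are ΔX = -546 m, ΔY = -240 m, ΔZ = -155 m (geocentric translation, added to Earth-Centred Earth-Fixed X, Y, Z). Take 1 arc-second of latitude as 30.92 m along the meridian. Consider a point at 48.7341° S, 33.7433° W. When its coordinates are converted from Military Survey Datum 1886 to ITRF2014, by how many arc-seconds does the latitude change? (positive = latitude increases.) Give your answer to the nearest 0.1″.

sin φ = -0.751657, cos φ = 0.659554, sin λ = -0.555473, cos λ = 0.831535.
North component: ΔN = −sin φ cos λ·ΔX − sin φ sin λ·ΔY + cos φ·ΔZ = −(-0.751657)(0.831535)(-546) − (-0.751657)(-0.555473)(-240) + (0.659554)(-155) = -343.29 m.
1° of latitude spans 3600 × 30.92 = 111312 m, so Δφ = -343.29 / 111312 × 3600 = -11.103″.

Δφ = -11.1″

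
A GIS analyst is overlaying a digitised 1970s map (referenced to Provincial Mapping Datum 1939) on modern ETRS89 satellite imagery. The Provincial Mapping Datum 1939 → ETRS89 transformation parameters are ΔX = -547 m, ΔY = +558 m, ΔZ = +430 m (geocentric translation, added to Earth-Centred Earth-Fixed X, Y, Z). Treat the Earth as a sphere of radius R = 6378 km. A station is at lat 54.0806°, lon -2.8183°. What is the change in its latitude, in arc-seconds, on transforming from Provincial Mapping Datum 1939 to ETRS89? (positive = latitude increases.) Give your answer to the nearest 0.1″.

sin φ = 0.809843, cos φ = 0.586647, sin λ = -0.049169, cos λ = 0.998790.
North component: ΔN = −sin φ cos λ·ΔX − sin φ sin λ·ΔY + cos φ·ΔZ = −(0.809843)(0.998790)(-547) − (0.809843)(-0.049169)(558) + (0.586647)(430) = 716.93 m.
1° of latitude spans πR/180 = 111317 m, so Δφ = 716.93 / 111317 × 3600 = 23.185″.

Δφ = 23.2″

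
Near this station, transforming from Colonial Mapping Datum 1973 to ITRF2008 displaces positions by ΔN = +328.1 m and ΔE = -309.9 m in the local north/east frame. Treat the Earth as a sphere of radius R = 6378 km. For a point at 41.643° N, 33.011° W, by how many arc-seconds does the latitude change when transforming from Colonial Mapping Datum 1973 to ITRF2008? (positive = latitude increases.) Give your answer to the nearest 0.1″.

Δφ = 10.6″

On a sphere of radius R, 1 rad of latitude = R, so Δφ = ΔN / R = 328.1 / 6378000 = 5.1442e-05 rad = 10.611″.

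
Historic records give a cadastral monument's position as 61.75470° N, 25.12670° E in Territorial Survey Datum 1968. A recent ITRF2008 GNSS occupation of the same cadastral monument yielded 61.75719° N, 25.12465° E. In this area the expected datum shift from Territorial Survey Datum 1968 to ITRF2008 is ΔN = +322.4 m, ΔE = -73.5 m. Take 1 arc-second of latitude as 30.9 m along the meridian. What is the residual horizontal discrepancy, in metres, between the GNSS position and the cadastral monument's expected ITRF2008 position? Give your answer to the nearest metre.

Observed coordinate differences: Δφ = +0.00249°, Δλ = -0.00205°.
Converting to metres (1° lat = 111240 m, cos φ = 0.473247): observed ΔN = 277.0 m, observed ΔE = -107.9 m.
Subtracting the expected shift leaves a residual of 277.0 − (322.4) = -45.4 m north and -107.9 − (-73.5) = -34.4 m east.
Residual distance = √((-45.4)² + (-34.4)²) = 57.0 m.

57 m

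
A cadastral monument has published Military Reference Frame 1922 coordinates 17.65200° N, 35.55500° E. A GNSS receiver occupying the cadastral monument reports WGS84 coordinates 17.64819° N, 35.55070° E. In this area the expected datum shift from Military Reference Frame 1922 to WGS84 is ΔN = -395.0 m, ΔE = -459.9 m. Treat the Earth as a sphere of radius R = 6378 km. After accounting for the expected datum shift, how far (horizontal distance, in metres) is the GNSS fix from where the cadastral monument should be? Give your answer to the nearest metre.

29 m

Observed coordinate differences: Δφ = -0.00381°, Δλ = -0.00430°.
Converting to metres (1° lat = 111317 m, cos φ = 0.952916): observed ΔN = -424.1 m, observed ΔE = -456.1 m.
Subtracting the expected shift leaves a residual of -424.1 − (-395.0) = -29.1 m north and -456.1 − (-459.9) = 3.8 m east.
Residual distance = √((-29.1)² + 3.8²) = 29.4 m.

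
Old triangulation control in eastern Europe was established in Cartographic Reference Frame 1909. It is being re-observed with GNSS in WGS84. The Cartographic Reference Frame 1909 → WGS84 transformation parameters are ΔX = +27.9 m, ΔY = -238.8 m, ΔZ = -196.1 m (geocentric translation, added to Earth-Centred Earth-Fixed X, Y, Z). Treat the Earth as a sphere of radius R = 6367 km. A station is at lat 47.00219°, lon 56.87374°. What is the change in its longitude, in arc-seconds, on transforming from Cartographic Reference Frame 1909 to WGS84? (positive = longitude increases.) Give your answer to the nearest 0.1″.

Δλ = -7.3″

sin φ = 0.731380, cos φ = 0.681970, sin λ = 0.837468, cos λ = 0.546486.
East component: ΔE = −sin λ·ΔX + cos λ·ΔY = −(0.837468)(27.9) + (0.546486)(-238.8) = -153.87 m.
1° of latitude spans πR/180 = 111125 m; at latitude φ, 1° of longitude spans that × cos φ = 75784.0 m, so Δλ = -153.87 / 75784.0 × 3600 = -7.309″.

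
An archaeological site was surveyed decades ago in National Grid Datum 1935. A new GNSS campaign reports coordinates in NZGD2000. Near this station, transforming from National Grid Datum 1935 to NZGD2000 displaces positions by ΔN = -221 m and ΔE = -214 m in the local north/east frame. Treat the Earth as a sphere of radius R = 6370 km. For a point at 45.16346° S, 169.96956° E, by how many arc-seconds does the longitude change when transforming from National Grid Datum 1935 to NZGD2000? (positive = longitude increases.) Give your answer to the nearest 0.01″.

At latitude -45.16346°, cos φ = 0.705087.
One radian of longitude at latitude φ spans R cos φ, so Δλ = ΔE / (R cos φ) = -214.0 / (6370000 × 0.705087) = -4.7647e-05 rad = -9.828″.

Δλ = -9.83″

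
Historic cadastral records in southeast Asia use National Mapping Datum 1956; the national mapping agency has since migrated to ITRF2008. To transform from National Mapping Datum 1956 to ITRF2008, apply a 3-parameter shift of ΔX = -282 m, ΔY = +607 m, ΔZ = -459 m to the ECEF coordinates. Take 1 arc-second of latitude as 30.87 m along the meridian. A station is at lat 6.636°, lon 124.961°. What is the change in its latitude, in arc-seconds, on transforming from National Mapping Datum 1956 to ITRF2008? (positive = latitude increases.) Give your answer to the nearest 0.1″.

Δφ = -17.2″

sin φ = 0.115561, cos φ = 0.993300, sin λ = 0.819542, cos λ = -0.573019.
North component: ΔN = −sin φ cos λ·ΔX − sin φ sin λ·ΔY + cos φ·ΔZ = −(0.115561)(-0.573019)(-282) − (0.115561)(0.819542)(607) + (0.993300)(-459) = -532.09 m.
1° of latitude spans 3600 × 30.87 = 111132 m, so Δφ = -532.09 / 111132 × 3600 = -17.236″.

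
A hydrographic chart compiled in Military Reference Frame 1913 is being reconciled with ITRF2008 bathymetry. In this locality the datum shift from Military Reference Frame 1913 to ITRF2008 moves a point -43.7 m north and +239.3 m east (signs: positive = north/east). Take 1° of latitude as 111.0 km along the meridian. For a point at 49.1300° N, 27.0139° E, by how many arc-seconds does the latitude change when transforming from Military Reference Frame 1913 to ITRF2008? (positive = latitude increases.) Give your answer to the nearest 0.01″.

1° of latitude = 111.0 km, so Δφ = -43.7 / 111000 = -0.0003937° = -1.417″.

Δφ = -1.42″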